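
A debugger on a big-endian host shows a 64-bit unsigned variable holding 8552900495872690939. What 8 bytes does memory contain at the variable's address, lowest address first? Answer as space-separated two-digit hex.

8552900495872690939 in hexadecimal, padded to 64 bits, is 0x76B201AF8FC10AFB.
Split into bytes (most-significant first): 76 B2 01 AF 8F C1 0A FB.
In big-endian order the high byte comes first in memory.
So the memory order matches the most-significant-first order: 76 B2 01 AF 8F C1 0A FB.

76 B2 01 AF 8F C1 0A FB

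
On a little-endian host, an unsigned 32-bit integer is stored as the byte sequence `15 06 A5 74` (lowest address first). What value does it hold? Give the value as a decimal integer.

1956972053

Little-endian: lowest address holds the least-significant byte.
Reassemble most-significant byte first: 74 A5 06 15 → 0x74A50615.
0x74A50615 = 1956972053.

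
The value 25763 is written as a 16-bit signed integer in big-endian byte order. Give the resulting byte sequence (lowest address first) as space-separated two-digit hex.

25763 in hexadecimal, padded to 16 bits, is 0x64A3.
Split into bytes (most-significant first): 64 A3.
In big-endian order the high byte comes first in memory.
So the memory order matches the most-significant-first order: 64 A3.

64 A3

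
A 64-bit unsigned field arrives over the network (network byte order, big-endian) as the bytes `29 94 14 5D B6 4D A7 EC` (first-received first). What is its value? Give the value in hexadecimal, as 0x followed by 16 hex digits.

0x2994145DB64DA7EC

In big-endian order the high byte comes first in memory.
The bytes are already most-significant first: 0x2994145DB64DA7EC.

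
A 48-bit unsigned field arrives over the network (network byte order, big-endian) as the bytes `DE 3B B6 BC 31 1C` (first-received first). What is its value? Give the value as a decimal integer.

244348050223388

Big-endian: lowest address holds the most-significant byte.
The bytes are already most-significant first: 0xDE3BB6BC311C.
0xDE3BB6BC311C = 244348050223388.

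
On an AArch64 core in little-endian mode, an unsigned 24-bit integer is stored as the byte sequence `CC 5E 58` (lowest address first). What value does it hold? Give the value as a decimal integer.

5791436

In little-endian order the low byte comes first in memory.
Reassemble most-significant byte first: 58 5E CC → 0x585ECC.
0x585ECC = 5791436.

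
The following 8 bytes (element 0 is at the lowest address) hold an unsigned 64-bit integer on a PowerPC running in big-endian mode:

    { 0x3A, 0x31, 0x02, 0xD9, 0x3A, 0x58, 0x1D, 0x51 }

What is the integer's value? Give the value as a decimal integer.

4193135860068654417

In big-endian order the high byte comes first in memory.
The bytes are already most-significant first: 0x3A3102D93A581D51.
0x3A3102D93A581D51 = 4193135860068654417.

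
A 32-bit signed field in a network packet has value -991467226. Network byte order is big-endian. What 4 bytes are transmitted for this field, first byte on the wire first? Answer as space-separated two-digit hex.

Two's complement of -991467226 in 32 bits: 991467226 = 0x3B1896DA; invert → 0xC4E76925; add 1 → 0xC4E76926.
Split into bytes (most-significant first): C4 E7 69 26.
Big-endian stores the most-significant byte at the lowest address.
So the memory order matches the most-significant-first order: C4 E7 69 26.

C4 E7 69 26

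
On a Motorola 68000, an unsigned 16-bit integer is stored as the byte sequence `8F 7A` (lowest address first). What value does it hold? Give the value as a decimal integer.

36730

Big-endian: lowest address holds the most-significant byte.
The bytes are already most-significant first: 0x8F7A.
0x8F7A = 36730.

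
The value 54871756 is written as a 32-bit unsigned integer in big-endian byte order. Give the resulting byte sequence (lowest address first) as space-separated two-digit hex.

54871756 in hexadecimal, padded to 32 bits, is 0x034546CC.
Split into bytes (most-significant first): 03 45 46 CC.
Big-endian stores the most-significant byte at the lowest address.
So the memory order matches the most-significant-first order: 03 45 46 CC.

03 45 46 CC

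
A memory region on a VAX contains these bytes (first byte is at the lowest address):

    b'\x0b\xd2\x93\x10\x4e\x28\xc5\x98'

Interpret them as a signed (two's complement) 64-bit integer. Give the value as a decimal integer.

In little-endian order the low byte comes first in memory.
Reassemble most-significant byte first: 98 C5 28 4E 10 93 D2 0B → 0x98C5284E1093D20B.
Top bit is set, so as a signed 64-bit value this is 0x98C5284E1093D20B − 2^64 = -7438494893781822965.

-7438494893781822965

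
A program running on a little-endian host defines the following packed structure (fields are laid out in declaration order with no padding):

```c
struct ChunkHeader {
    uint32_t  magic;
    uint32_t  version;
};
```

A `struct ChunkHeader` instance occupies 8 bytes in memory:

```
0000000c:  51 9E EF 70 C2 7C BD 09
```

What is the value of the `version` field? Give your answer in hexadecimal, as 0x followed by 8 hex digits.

0x09BD7CC2

`version` follows `magic` (4 bytes), so it starts at byte offset 4 and occupies 4 bytes.
Bytes at offsets 4..7: C2 7C BD 09.
Little-endian stores the least-significant byte at the lowest address.
Reassemble most-significant byte first: 09 BD 7C C2 → 0x09BD7CC2.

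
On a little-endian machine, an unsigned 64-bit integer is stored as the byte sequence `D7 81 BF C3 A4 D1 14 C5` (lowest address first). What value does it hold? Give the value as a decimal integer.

14201206030594965975

In little-endian order the low byte comes first in memory.
Reassemble most-significant byte first: C5 14 D1 A4 C3 BF 81 D7 → 0xC514D1A4C3BF81D7.
0xC514D1A4C3BF81D7 = 14201206030594965975.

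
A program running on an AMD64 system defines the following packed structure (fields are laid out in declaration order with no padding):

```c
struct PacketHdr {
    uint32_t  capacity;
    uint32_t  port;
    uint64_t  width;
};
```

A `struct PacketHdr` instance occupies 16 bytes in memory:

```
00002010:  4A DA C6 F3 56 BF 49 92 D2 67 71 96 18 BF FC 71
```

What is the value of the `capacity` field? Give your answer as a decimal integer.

4089895498

`capacity` is the first field, at byte offset 0, occupying 4 bytes.
Bytes at offsets 0..3: 4A DA C6 F3.
Little-endian: lowest address holds the least-significant byte.
Reassemble most-significant byte first: F3 C6 DA 4A → 0xF3C6DA4A.
0xF3C6DA4A = 4089895498.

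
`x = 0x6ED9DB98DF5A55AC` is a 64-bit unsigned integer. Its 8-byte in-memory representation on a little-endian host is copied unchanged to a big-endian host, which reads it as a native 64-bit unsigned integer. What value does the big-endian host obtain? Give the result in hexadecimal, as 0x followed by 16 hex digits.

0xAC555ADF98DBD96E

Stored little-endian, the bytes at ascending addresses are AC 55 5A DF 98 DB D9 6E.
Read back as big-endian, the last byte is least significant, giving 0xAC555ADF98DBD96E.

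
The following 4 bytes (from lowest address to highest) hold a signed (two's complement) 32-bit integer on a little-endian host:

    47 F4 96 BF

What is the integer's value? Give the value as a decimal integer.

-1080626105

In little-endian order the low byte comes first in memory.
Reassemble most-significant byte first: BF 96 F4 47 → 0xBF96F447.
Top bit is set, so as a signed 32-bit value this is 0xBF96F447 − 2^32 = -1080626105.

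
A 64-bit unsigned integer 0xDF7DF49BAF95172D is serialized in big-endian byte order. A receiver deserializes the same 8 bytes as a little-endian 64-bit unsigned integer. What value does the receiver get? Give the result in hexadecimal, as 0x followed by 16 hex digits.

Stored big-endian, the bytes at ascending addresses are DF 7D F4 9B AF 95 17 2D.
Read back as little-endian, the first byte is least significant, giving 0x2D1795AF9BF47DDF.

0x2D1795AF9BF47DDF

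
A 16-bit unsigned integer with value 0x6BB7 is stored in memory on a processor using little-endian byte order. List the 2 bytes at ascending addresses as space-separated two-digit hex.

B7 6B

Split into bytes (most-significant first): 6B B7.
Little-endian: lowest address holds the least-significant byte.
So at ascending addresses the bytes are B7 6B.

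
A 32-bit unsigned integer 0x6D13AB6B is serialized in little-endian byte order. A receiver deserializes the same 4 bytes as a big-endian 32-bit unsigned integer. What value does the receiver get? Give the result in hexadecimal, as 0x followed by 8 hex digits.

Stored little-endian, the bytes at ascending addresses are 6B AB 13 6D.
Read back as big-endian, the last byte is least significant, giving 0x6BAB136D.

0x6BAB136D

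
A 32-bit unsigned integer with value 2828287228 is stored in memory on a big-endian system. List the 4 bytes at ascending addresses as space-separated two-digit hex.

A8 94 3C FC

2828287228 in hexadecimal, padded to 32 bits, is 0xA8943CFC.
Split into bytes (most-significant first): A8 94 3C FC.
Big-endian: lowest address holds the most-significant byte.
So the memory order matches the most-significant-first order: A8 94 3C FC.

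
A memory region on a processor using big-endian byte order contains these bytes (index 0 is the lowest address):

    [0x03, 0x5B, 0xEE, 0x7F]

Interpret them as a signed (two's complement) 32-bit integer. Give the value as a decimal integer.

56356479

Big-endian stores the most-significant byte at the lowest address.
The bytes are already most-significant first: 0x035BEE7F.
0x035BEE7F = 56356479.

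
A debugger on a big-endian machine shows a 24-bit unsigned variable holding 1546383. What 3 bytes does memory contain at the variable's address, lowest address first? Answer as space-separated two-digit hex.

17 98 8F

1546383 in hexadecimal, padded to 24 bits, is 0x17988F.
Split into bytes (most-significant first): 17 98 8F.
In big-endian order the high byte comes first in memory.
So the memory order matches the most-significant-first order: 17 98 8F.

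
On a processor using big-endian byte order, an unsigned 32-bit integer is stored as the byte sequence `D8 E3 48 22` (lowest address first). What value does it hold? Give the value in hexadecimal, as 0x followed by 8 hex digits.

Big-endian stores the most-significant byte at the lowest address.
The bytes are already most-significant first: 0xD8E34822.

0xD8E34822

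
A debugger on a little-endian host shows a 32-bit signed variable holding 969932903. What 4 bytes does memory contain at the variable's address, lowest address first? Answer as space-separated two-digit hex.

67 00 D0 39

969932903 in hexadecimal, padded to 32 bits, is 0x39D00067.
Split into bytes (most-significant first): 39 D0 00 67.
In little-endian order the low byte comes first in memory.
So at ascending addresses the bytes are 67 00 D0 39.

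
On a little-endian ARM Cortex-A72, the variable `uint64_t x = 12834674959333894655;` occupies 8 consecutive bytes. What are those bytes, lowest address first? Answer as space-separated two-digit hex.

12834674959333894655 in hexadecimal, padded to 64 bits, is 0xB21DECDFDEB2A9FF.
Split into bytes (most-significant first): B2 1D EC DF DE B2 A9 FF.
In little-endian order the low byte comes first in memory.
So at ascending addresses the bytes are FF A9 B2 DE DF EC 1D B2.

FF A9 B2 DE DF EC 1D B2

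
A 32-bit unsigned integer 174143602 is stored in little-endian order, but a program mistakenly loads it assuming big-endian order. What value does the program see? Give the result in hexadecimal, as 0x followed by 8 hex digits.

0x7238610A

174143602 in 32-bit hexadecimal is 0x0A613872.
Stored little-endian, the bytes at ascending addresses are 72 38 61 0A.
Read back as big-endian, the last byte is least significant, giving 0x7238610A.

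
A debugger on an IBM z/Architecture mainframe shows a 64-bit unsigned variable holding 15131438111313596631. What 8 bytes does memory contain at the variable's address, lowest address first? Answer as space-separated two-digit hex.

D1 FD AA CA DD A7 90 D7

15131438111313596631 in hexadecimal, padded to 64 bits, is 0xD1FDAACADDA790D7.
Split into bytes (most-significant first): D1 FD AA CA DD A7 90 D7.
Big-endian stores the most-significant byte at the lowest address.
So the memory order matches the most-significant-first order: D1 FD AA CA DD A7 90 D7.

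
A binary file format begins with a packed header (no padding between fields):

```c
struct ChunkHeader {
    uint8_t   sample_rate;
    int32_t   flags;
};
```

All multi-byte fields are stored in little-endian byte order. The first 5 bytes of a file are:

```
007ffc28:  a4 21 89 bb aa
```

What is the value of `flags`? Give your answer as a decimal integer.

`flags` follows `sample_rate` (1 byte), so it starts at byte offset 1 and occupies 4 bytes.
Bytes at offsets 1..4: 21 89 BB AA.
Little-endian stores the least-significant byte at the lowest address.
Reassemble most-significant byte first: AA BB 89 21 → 0xAABB8921.
Top bit is set, so as a signed 32-bit value this is 0xAABB8921 − 2^32 = -1430550239.

-1430550239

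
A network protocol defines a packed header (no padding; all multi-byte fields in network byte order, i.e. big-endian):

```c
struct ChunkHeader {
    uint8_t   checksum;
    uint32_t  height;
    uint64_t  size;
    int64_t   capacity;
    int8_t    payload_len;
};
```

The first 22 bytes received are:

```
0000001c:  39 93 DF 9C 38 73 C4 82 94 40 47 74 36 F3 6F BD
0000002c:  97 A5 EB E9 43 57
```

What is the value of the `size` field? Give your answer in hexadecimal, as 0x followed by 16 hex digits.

`size` follows `checksum` (1 B), `height` (4 B), so it starts at offset 1 + 4 = 5 and occupies 8 bytes.
Bytes at offsets 5..12: 73 C4 82 94 40 47 74 36.
In big-endian order the high byte comes first in memory.
The bytes are already most-significant first: 0x73C4829440477436.

0x73C4829440477436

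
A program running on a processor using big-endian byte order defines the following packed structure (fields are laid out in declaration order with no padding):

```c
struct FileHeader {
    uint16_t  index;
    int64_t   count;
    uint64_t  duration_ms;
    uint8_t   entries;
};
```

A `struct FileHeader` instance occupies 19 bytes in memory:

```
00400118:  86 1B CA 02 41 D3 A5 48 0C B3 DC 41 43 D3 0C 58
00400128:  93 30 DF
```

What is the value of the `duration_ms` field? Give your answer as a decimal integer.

15871041135554630448

`duration_ms` follows `index` (2 B), `count` (8 B), so it starts at offset 2 + 8 = 10 and occupies 8 bytes.
Bytes at offsets 10..17: DC 41 43 D3 0C 58 93 30.
Big-endian stores the most-significant byte at the lowest address.
The bytes are already most-significant first: 0xDC4143D30C589330.
0xDC4143D30C589330 = 15871041135554630448.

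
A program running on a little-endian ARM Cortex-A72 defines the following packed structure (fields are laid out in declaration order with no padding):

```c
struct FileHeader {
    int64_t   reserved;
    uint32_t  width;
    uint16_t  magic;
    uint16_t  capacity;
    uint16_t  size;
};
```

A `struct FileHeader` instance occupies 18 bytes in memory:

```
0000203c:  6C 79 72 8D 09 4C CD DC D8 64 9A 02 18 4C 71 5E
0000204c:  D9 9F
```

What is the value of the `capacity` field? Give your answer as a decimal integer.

24177

`capacity` follows `reserved` (8 B), `width` (4 B), `magic` (2 B), so it starts at offset 8 + 4 + 2 = 14 and occupies 2 bytes.
Bytes at offsets 14..15: 71 5E.
Little-endian stores the least-significant byte at the lowest address.
Reassemble most-significant byte first: 5E 71 → 0x5E71.
0x5E71 = 24177.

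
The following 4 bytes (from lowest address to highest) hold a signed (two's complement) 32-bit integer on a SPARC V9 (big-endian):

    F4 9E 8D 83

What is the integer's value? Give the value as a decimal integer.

-190935677

In big-endian order the high byte comes first in memory.
The bytes are already most-significant first: 0xF49E8D83.
Top bit is set, so as a signed 32-bit value this is 0xF49E8D83 − 2^32 = -190935677.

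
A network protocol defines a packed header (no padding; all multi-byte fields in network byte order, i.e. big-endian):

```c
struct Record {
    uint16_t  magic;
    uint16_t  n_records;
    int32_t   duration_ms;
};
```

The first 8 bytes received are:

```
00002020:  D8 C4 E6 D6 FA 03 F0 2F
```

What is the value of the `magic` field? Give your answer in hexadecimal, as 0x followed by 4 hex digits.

0xD8C4

`magic` is the first field, at byte offset 0, occupying 2 bytes.
Bytes at offsets 0..1: D8 C4.
Big-endian stores the most-significant byte at the lowest address.
The bytes are already most-significant first: 0xD8C4.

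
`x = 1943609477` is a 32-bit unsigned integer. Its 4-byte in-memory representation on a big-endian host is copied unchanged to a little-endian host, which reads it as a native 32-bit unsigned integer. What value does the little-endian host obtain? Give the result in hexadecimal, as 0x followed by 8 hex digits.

1943609477 in 32-bit hexadecimal is 0x73D92085.
Stored big-endian, the bytes at ascending addresses are 73 D9 20 85.
Read back as little-endian, the first byte is least significant, giving 0x8520D973.

0x8520D973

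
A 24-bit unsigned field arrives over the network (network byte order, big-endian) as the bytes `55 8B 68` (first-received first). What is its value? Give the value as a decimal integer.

5606248

In big-endian order the high byte comes first in memory.
The bytes are already most-significant first: 0x558B68.
0x558B68 = 5606248.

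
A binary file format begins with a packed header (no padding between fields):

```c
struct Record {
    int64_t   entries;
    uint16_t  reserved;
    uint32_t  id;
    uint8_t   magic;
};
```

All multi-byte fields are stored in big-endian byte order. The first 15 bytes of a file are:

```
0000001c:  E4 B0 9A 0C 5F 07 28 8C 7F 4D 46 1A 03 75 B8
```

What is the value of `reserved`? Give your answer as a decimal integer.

32589

`reserved` follows `entries` (8 bytes), so it starts at byte offset 8 and occupies 2 bytes.
Bytes at offsets 8..9: 7F 4D.
Big-endian: lowest address holds the most-significant byte.
The bytes are already most-significant first: 0x7F4D.
0x7F4D = 32589.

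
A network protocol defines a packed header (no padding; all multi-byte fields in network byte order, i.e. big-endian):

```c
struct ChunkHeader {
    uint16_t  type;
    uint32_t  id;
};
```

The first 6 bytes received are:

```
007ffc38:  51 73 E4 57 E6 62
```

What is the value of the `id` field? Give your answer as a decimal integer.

`id` follows `type` (2 bytes), so it starts at byte offset 2 and occupies 4 bytes.
Bytes at offsets 2..5: E4 57 E6 62.
Big-endian stores the most-significant byte at the lowest address.
The bytes are already most-significant first: 0xE457E662.
0xE457E662 = 3830965858.

3830965858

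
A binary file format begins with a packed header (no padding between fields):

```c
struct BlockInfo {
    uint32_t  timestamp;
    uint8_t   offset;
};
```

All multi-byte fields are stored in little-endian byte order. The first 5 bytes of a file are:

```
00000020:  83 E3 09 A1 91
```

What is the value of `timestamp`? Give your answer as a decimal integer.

`timestamp` is the first field, at byte offset 0, occupying 4 bytes.
Bytes at offsets 0..3: 83 E3 09 A1.
Little-endian stores the least-significant byte at the lowest address.
Reassemble most-significant byte first: A1 09 E3 83 → 0xA109E383.
0xA109E383 = 2701779843.

2701779843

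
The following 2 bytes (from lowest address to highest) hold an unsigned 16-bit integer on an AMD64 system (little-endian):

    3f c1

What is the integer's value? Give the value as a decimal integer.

Little-endian: lowest address holds the least-significant byte.
Reassemble most-significant byte first: C1 3F → 0xC13F.
0xC13F = 49471.

49471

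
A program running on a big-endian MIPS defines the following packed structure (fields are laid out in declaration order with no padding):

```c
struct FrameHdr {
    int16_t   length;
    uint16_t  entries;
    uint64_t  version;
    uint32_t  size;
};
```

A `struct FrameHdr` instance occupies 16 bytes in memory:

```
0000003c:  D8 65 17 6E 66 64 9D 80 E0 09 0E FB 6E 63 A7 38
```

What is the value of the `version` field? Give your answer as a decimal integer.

`version` follows `length` (2 B), `entries` (2 B), so it starts at offset 2 + 2 = 4 and occupies 8 bytes.
Bytes at offsets 4..11: 66 64 9D 80 E0 09 0E FB.
Big-endian stores the most-significant byte at the lowest address.
The bytes are already most-significant first: 0x66649D80E0090EFB.
0x66649D80E0090EFB = 7378195266379779835.

7378195266379779835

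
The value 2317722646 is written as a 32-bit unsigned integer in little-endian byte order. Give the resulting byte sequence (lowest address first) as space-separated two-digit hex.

16 A4 25 8A

2317722646 in hexadecimal, padded to 32 bits, is 0x8A25A416.
Split into bytes (most-significant first): 8A 25 A4 16.
In little-endian order the low byte comes first in memory.
So at ascending addresses the bytes are 16 A4 25 8A.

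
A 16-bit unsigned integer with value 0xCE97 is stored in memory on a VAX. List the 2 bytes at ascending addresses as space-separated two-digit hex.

97 CE

Split into bytes (most-significant first): CE 97.
Little-endian: lowest address holds the least-significant byte.
So at ascending addresses the bytes are 97 CE.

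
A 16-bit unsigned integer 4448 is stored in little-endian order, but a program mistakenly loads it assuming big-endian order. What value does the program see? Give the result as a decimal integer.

24593

4448 in 16-bit hexadecimal is 0x1160.
Stored little-endian, the bytes at ascending addresses are 60 11.
Read back as big-endian, the last byte is least significant, giving 0x6011.
0x6011 = 24593.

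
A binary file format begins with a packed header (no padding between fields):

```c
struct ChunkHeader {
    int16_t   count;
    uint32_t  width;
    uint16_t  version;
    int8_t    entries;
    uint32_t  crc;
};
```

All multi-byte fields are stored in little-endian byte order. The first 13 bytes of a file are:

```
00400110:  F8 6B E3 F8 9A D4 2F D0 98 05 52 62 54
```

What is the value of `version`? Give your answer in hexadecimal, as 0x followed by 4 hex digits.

0xD02F

`version` follows `count` (2 B), `width` (4 B), so it starts at offset 2 + 4 = 6 and occupies 2 bytes.
Bytes at offsets 6..7: 2F D0.
Little-endian: lowest address holds the least-significant byte.
Reassemble most-significant byte first: D0 2F → 0xD02F.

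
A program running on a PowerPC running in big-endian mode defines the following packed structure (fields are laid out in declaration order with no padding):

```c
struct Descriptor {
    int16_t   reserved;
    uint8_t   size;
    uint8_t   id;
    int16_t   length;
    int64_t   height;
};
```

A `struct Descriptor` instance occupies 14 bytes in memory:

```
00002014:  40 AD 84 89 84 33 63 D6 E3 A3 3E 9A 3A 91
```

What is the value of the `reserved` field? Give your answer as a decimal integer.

16557

`reserved` is the first field, at byte offset 0, occupying 2 bytes.
Bytes at offsets 0..1: 40 AD.
In big-endian order the high byte comes first in memory.
The bytes are already most-significant first: 0x40AD.
0x40AD = 16557.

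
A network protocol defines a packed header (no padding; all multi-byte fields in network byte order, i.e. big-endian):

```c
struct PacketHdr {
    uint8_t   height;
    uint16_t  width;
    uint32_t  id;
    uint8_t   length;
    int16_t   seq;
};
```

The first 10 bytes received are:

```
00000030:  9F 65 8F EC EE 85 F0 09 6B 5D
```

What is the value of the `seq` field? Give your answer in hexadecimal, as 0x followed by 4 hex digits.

0x6B5D

`seq` follows `height` (1 B), `width` (2 B), `id` (4 B), `length` (1 B), so it starts at offset 1 + 2 + 4 + 1 = 8 and occupies 2 bytes.
Bytes at offsets 8..9: 6B 5D.
Big-endian stores the most-significant byte at the lowest address.
The bytes are already most-significant first: 0x6B5D.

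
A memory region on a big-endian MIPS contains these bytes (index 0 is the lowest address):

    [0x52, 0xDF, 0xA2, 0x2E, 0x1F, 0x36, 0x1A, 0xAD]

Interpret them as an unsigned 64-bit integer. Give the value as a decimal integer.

Big-endian: lowest address holds the most-significant byte.
The bytes are already most-significant first: 0x52DFA22E1F361AAD.
0x52DFA22E1F361AAD = 5971669949892401837.

5971669949892401837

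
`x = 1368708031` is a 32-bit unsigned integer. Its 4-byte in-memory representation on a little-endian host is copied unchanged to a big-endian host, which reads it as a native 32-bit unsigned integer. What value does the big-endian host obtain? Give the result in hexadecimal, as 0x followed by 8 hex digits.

1368708031 in 32-bit hexadecimal is 0x5194D3BF.
Stored little-endian, the bytes at ascending addresses are BF D3 94 51.
Read back as big-endian, the last byte is least significant, giving 0xBFD39451.

0xBFD39451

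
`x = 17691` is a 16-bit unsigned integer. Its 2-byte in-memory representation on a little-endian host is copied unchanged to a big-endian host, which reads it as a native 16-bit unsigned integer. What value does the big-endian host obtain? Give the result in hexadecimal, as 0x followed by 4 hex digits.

17691 in 16-bit hexadecimal is 0x451B.
Stored little-endian, the bytes at ascending addresses are 1B 45.
Read back as big-endian, the last byte is least significant, giving 0x1B45.

0x1B45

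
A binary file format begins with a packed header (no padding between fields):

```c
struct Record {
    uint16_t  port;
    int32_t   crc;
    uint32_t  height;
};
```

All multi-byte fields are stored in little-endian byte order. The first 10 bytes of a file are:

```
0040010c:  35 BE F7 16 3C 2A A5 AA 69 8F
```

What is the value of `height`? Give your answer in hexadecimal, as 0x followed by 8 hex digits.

0x8F69AAA5

`height` follows `port` (2 B), `crc` (4 B), so it starts at offset 2 + 4 = 6 and occupies 4 bytes.
Bytes at offsets 6..9: A5 AA 69 8F.
In little-endian order the low byte comes first in memory.
Reassemble most-significant byte first: 8F 69 AA A5 → 0x8F69AAA5.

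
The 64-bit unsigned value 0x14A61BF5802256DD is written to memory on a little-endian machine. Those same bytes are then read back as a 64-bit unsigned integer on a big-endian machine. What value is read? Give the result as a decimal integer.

Stored little-endian, the bytes at ascending addresses are DD 56 22 80 F5 1B A6 14.
Read back as big-endian, the last byte is least significant, giving 0xDD562280F51BA614.
0xDD562280F51BA614 = 15948973067642578452.

15948973067642578452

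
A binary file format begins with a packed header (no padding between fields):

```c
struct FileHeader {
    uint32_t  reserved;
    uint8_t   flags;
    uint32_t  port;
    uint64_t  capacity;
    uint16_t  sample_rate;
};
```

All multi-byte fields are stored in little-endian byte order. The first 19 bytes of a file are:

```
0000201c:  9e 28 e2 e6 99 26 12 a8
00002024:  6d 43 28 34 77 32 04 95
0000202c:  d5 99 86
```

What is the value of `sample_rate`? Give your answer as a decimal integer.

34457

`sample_rate` follows `reserved` (4 B), `flags` (1 B), `port` (4 B), `capacity` (8 B), so it starts at offset 4 + 1 + 4 + 8 = 17 and occupies 2 bytes.
Bytes at offsets 17..18: 99 86.
In little-endian order the low byte comes first in memory.
Reassemble most-significant byte first: 86 99 → 0x8699.
0x8699 = 34457.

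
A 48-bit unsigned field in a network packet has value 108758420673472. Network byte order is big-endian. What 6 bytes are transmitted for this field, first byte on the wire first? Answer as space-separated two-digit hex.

108758420673472 in hexadecimal, padded to 48 bits, is 0x62EA4B07D3C0.
Split into bytes (most-significant first): 62 EA 4B 07 D3 C0.
Big-endian: lowest address holds the most-significant byte.
So the memory order matches the most-significant-first order: 62 EA 4B 07 D3 C0.

62 EA 4B 07 D3 C0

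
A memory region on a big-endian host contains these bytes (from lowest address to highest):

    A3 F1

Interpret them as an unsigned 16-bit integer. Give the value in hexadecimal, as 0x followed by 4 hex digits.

Big-endian: lowest address holds the most-significant byte.
The bytes are already most-significant first: 0xA3F1.

0xA3F1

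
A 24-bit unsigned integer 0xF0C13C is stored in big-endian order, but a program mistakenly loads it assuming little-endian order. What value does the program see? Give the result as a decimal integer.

3981808

Stored big-endian, the bytes at ascending addresses are F0 C1 3C.
Read back as little-endian, the first byte is least significant, giving 0x3CC1F0.
0x3CC1F0 = 3981808.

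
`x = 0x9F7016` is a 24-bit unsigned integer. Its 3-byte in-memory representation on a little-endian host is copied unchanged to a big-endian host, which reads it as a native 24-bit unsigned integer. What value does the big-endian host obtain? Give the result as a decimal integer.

Stored little-endian, the bytes at ascending addresses are 16 70 9F.
Read back as big-endian, the last byte is least significant, giving 0x16709F.
0x16709F = 1470623.

1470623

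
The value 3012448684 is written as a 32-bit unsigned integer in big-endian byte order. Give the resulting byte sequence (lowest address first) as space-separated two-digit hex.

B3 8E 51 AC

3012448684 in hexadecimal, padded to 32 bits, is 0xB38E51AC.
Split into bytes (most-significant first): B3 8E 51 AC.
Big-endian: lowest address holds the most-significant byte.
So the memory order matches the most-significant-first order: B3 8E 51 AC.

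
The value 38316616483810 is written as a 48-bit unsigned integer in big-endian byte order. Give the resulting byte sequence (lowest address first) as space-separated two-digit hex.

22 D9 48 50 83 E2

38316616483810 in hexadecimal, padded to 48 bits, is 0x22D9485083E2.
Split into bytes (most-significant first): 22 D9 48 50 83 E2.
Big-endian stores the most-significant byte at the lowest address.
So the memory order matches the most-significant-first order: 22 D9 48 50 83 E2.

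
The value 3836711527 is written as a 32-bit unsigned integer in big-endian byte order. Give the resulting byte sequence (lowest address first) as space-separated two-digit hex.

3836711527 in hexadecimal, padded to 32 bits, is 0xE4AF9267.
Split into bytes (most-significant first): E4 AF 92 67.
Big-endian: lowest address holds the most-significant byte.
So the memory order matches the most-significant-first order: E4 AF 92 67.

E4 AF 92 67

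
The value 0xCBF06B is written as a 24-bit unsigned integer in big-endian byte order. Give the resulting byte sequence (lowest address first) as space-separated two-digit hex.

Split into bytes (most-significant first): CB F0 6B.
In big-endian order the high byte comes first in memory.
So the memory order matches the most-significant-first order: CB F0 6B.

CB F0 6B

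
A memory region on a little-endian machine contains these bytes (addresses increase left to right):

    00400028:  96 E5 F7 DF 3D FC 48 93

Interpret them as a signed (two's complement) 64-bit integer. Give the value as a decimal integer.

-7833734209130207850

Little-endian stores the least-significant byte at the lowest address.
Reassemble most-significant byte first: 93 48 FC 3D DF F7 E5 96 → 0x9348FC3DDFF7E596.
Top bit is set, so as a signed 64-bit value this is 0x9348FC3DDFF7E596 − 2^64 = -7833734209130207850.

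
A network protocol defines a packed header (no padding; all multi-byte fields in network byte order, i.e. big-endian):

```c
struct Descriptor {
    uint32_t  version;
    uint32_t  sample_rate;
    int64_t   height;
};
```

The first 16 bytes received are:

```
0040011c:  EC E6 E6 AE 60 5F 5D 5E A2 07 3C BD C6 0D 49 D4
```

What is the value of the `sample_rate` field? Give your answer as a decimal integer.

1616862558

`sample_rate` follows `version` (4 bytes), so it starts at byte offset 4 and occupies 4 bytes.
Bytes at offsets 4..7: 60 5F 5D 5E.
Big-endian stores the most-significant byte at the lowest address.
The bytes are already most-significant first: 0x605F5D5E.
0x605F5D5E = 1616862558.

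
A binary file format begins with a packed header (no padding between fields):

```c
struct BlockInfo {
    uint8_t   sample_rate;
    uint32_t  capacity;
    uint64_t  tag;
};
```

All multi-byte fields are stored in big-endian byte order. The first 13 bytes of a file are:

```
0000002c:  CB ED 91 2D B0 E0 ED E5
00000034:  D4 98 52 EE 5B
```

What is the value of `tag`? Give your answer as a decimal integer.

`tag` follows `sample_rate` (1 B), `capacity` (4 B), so it starts at offset 1 + 4 = 5 and occupies 8 bytes.
Bytes at offsets 5..12: E0 ED E5 D4 98 52 EE 5B.
Big-endian stores the most-significant byte at the lowest address.
The bytes are already most-significant first: 0xE0EDE5D49852EE5B.
0xE0EDE5D49852EE5B = 16207863335227682395.

16207863335227682395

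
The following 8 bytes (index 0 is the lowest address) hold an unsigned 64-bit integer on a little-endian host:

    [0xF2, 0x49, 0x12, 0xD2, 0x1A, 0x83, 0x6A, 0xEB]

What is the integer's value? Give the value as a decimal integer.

16963515097661196786

Little-endian stores the least-significant byte at the lowest address.
Reassemble most-significant byte first: EB 6A 83 1A D2 12 49 F2 → 0xEB6A831AD21249F2.
0xEB6A831AD21249F2 = 16963515097661196786.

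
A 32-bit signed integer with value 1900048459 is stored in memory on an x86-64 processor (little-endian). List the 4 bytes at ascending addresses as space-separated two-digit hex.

4B 70 40 71

1900048459 in hexadecimal, padded to 32 bits, is 0x7140704B.
Split into bytes (most-significant first): 71 40 70 4B.
Little-endian stores the least-significant byte at the lowest address.
So at ascending addresses the bytes are 4B 70 40 71.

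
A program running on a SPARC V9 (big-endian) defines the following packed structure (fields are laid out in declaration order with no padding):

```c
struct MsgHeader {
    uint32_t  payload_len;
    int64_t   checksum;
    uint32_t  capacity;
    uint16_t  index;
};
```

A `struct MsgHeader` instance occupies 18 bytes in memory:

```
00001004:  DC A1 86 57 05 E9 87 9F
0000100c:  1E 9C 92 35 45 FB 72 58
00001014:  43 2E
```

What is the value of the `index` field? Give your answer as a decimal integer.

17198

`index` follows `payload_len` (4 B), `checksum` (8 B), `capacity` (4 B), so it starts at offset 4 + 8 + 4 = 16 and occupies 2 bytes.
Bytes at offsets 16..17: 43 2E.
In big-endian order the high byte comes first in memory.
The bytes are already most-significant first: 0x432E.
0x432E = 17198.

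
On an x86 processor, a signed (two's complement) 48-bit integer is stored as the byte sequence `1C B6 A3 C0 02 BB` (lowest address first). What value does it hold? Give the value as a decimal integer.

Little-endian: lowest address holds the least-significant byte.
Reassemble most-significant byte first: BB 02 C0 A3 B6 1C → 0xBB02C0A3B61C.
Top bit is set, so as a signed 48-bit value this is 0xBB02C0A3B61C − 2^48 = -75854480427492.

-75854480427492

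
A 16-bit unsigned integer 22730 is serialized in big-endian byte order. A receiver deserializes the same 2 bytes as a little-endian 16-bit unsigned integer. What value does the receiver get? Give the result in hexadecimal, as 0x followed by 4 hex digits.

0xCA58

22730 in 16-bit hexadecimal is 0x58CA.
Stored big-endian, the bytes at ascending addresses are 58 CA.
Read back as little-endian, the first byte is least significant, giving 0xCA58.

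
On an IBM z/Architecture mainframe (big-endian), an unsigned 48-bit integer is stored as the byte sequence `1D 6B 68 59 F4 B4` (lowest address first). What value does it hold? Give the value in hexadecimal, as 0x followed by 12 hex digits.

0x1D6B6859F4B4

In big-endian order the high byte comes first in memory.
The bytes are already most-significant first: 0x1D6B6859F4B4.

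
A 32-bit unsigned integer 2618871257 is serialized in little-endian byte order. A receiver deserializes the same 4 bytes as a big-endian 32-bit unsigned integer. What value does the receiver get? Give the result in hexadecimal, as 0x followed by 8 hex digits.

0xD9CD189C

2618871257 in 32-bit hexadecimal is 0x9C18CDD9.
Stored little-endian, the bytes at ascending addresses are D9 CD 18 9C.
Read back as big-endian, the last byte is least significant, giving 0xD9CD189C.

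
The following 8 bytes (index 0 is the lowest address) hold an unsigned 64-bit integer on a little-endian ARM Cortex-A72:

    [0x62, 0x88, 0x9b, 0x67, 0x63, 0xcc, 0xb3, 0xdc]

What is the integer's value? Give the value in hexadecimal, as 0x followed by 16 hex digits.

0xDCB3CC63679B8862

Little-endian: lowest address holds the least-significant byte.
Reassemble most-significant byte first: DC B3 CC 63 67 9B 88 62 → 0xDCB3CC63679B8862.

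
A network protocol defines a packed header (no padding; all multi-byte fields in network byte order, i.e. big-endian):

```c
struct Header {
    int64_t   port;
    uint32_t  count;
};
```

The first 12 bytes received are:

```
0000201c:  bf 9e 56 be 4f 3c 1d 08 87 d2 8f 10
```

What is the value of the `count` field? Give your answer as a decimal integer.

2278723344

`count` follows `port` (8 bytes), so it starts at byte offset 8 and occupies 4 bytes.
Bytes at offsets 8..11: 87 D2 8F 10.
Big-endian stores the most-significant byte at the lowest address.
The bytes are already most-significant first: 0x87D28F10.
0x87D28F10 = 2278723344.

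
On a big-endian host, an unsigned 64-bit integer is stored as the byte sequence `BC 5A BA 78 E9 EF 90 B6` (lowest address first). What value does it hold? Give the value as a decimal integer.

In big-endian order the high byte comes first in memory.
The bytes are already most-significant first: 0xBC5ABA78E9EF90B6.
0xBC5ABA78E9EF90B6 = 13572365455518044342.

13572365455518044342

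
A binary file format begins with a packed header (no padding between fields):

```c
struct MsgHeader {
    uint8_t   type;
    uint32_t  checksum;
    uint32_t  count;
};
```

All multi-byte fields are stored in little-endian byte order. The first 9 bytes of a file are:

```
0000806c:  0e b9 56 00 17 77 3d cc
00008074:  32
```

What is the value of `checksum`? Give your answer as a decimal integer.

385898169

`checksum` follows `type` (1 byte), so it starts at byte offset 1 and occupies 4 bytes.
Bytes at offsets 1..4: B9 56 00 17.
Little-endian stores the least-significant byte at the lowest address.
Reassemble most-significant byte first: 17 00 56 B9 → 0x170056B9.
0x170056B9 = 385898169.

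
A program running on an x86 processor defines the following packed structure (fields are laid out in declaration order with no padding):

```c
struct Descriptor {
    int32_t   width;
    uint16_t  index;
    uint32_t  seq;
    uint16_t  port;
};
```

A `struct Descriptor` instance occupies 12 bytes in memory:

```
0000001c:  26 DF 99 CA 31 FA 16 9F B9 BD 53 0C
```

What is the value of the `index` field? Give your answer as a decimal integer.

`index` follows `width` (4 bytes), so it starts at byte offset 4 and occupies 2 bytes.
Bytes at offsets 4..5: 31 FA.
In little-endian order the low byte comes first in memory.
Reassemble most-significant byte first: FA 31 → 0xFA31.
0xFA31 = 64049.

64049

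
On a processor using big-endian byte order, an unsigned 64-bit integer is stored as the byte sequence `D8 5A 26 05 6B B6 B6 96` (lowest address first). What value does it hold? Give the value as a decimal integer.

Big-endian stores the most-significant byte at the lowest address.
The bytes are already most-significant first: 0xD85A26056BB6B696.
0xD85A26056BB6B696 = 15589814864820221590.

15589814864820221590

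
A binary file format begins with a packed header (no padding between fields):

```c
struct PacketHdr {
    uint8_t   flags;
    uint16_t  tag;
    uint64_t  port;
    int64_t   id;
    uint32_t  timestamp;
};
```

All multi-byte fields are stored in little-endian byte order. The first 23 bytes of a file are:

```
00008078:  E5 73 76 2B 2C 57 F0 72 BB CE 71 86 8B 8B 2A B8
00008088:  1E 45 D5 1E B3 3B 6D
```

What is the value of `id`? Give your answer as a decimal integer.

-3079020993901261946

`id` follows `flags` (1 B), `tag` (2 B), `port` (8 B), so it starts at offset 1 + 2 + 8 = 11 and occupies 8 bytes.
Bytes at offsets 11..18: 86 8B 8B 2A B8 1E 45 D5.
In little-endian order the low byte comes first in memory.
Reassemble most-significant byte first: D5 45 1E B8 2A 8B 8B 86 → 0xD5451EB82A8B8B86.
Top bit is set, so as a signed 64-bit value this is 0xD5451EB82A8B8B86 − 2^64 = -3079020993901261946.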